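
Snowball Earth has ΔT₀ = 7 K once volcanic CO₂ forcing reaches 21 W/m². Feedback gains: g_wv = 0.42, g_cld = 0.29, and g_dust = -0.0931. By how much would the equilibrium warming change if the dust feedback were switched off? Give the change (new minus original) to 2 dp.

5.87 K

Original: g = 0.6169, ΔT = 7/(1−0.6169) = 18.2720 K.
Without dust: g' = 0.71, ΔT' = 7/(1−0.71) = 24.1379 K.
Change = 24.1379 − 18.2720 = 5.87 K.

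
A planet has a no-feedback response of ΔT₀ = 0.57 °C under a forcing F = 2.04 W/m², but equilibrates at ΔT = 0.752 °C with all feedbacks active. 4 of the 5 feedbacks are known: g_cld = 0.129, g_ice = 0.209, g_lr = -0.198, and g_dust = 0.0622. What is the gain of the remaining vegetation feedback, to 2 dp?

Amplification A = ΔT/ΔT₀ = 0.752/0.57 = 1.319.
Total gain g = 1 − 1/A = 1 − 1/1.319 = 0.2418.
Known gains sum to 0.129 + 0.209 − 0.198 + 0.0622 = 0.2022.
g_veg = 0.2418 − 0.2022 = 0.04.

0.04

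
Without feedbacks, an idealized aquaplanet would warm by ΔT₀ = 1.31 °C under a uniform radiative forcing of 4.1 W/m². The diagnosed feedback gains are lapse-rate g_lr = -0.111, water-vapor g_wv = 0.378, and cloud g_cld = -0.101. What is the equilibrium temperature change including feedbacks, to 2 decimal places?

1.57 °C

Total gain g = -0.111 + 0.378 − 0.101 = 0.166.
Amplification A = 1/(1 − 0.166) = 1.199.
ΔT = 1.31 × 1.199 = 1.57 °C.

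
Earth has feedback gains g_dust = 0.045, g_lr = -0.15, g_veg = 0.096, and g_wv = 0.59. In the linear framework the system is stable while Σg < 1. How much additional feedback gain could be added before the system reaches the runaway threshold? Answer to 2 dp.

0.42

Current total gain = 0.045 − 0.15 + 0.096 + 0.59 = 0.581.
Margin to runaway = 1 − 0.581 = 0.42.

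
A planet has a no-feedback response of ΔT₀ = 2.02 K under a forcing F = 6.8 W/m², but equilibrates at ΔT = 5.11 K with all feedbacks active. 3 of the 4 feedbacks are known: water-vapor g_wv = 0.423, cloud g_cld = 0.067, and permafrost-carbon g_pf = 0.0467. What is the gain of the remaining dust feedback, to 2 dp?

Amplification A = ΔT/ΔT₀ = 5.11/2.02 = 2.53.
Total gain g = 1 − 1/A = 1 − 1/2.53 = 0.6047.
Known gains sum to 0.423 + 0.067 + 0.0467 = 0.5367.
g_dust = 0.6047 − 0.5367 = 0.07.

0.07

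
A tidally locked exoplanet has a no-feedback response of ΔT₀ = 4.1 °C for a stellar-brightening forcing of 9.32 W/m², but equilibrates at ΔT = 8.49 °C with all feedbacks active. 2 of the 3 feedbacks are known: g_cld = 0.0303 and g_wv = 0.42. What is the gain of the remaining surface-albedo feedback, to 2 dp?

Amplification A = ΔT/ΔT₀ = 8.49/4.1 = 2.071.
Total gain g = 1 − 1/A = 1 − 1/2.071 = 0.5171.
Known gains sum to 0.0303 + 0.42 = 0.4503.
g_alb = 0.5171 − 0.4503 = 0.07.

0.07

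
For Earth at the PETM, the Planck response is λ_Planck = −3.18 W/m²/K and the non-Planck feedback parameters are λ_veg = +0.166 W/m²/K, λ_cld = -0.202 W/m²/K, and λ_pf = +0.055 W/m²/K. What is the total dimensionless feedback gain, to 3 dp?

0.006

Convert to gains: g_veg = 0.166/3.18 = 0.0522; g_cld = -0.202/3.18 = -0.06352; g_pf = 0.055/3.18 = 0.0173.
Total gain g = 0.00598.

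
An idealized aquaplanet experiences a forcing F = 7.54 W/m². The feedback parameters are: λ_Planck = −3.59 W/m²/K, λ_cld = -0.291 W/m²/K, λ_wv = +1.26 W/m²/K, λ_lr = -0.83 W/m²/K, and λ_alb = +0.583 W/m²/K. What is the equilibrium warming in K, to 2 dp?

Net feedback parameter λ = (−3.59) + (-0.291) + (+1.26) + (-0.83) + (+0.583) = -2.868 W/m²/K.
ΔT = −F/λ = −7.54/(-2.868) = 2.63 K.

2.63 K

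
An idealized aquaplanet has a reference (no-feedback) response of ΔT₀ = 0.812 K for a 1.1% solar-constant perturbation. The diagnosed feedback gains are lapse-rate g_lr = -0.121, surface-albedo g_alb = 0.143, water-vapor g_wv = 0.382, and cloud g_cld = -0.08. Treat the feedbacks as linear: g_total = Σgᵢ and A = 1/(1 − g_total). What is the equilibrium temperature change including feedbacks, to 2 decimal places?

1.20 K

Total gain g = -0.121 + 0.143 + 0.382 − 0.08 = 0.324.
Amplification A = 1/(1 − 0.324) = 1.479.
ΔT = 0.812 × 1.479 = 1.20 K.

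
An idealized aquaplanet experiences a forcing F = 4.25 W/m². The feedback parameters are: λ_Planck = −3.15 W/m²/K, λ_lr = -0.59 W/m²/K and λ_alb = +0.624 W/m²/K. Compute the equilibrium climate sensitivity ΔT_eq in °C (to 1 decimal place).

Net feedback parameter λ = (−3.15) + (-0.59) + (+0.624) = -3.116 W/m²/K.
ΔT = −F/λ = −4.25/(-3.116) = 1.4 °C.

1.4 °C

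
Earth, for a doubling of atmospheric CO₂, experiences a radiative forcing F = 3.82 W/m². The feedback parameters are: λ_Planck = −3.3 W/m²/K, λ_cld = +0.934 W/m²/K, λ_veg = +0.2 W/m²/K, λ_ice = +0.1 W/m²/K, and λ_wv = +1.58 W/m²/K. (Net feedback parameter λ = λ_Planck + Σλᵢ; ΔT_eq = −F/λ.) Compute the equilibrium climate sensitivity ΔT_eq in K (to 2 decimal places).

7.86 K

Net feedback parameter λ = (−3.3) + (+0.934) + (+0.2) + (+0.1) + (+1.58) = -0.486 W/m²/K.
ΔT = −F/λ = −3.82/(-0.486) = 7.86 K.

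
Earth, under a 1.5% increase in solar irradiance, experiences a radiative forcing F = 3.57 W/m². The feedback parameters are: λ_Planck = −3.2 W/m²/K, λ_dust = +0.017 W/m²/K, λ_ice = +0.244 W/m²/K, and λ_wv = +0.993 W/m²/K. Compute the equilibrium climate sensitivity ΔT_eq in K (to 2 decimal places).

1.83 K

Net feedback parameter λ = (−3.2) + (+0.017) + (+0.244) + (+0.993) = -1.946 W/m²/K.
ΔT = −F/λ = −3.57/(-1.946) = 1.83 K.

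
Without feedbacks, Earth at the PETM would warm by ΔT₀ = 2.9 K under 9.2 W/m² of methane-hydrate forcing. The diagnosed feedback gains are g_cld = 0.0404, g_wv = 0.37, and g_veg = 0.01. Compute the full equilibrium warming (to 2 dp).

Total gain g = 0.0404 + 0.37 + 0.01 = 0.4204.
Amplification A = 1/(1 − 0.4204) = 1.725.
ΔT = 2.9 × 1.725 = 5.00 K.

5.00 K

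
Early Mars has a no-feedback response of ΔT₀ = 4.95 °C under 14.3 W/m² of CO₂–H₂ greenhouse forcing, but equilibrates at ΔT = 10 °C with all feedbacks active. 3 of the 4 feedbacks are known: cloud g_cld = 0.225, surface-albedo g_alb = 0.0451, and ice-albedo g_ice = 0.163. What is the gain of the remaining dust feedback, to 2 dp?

0.07

Amplification A = ΔT/ΔT₀ = 10/4.95 = 2.02.
Total gain g = 1 − 1/A = 1 − 1/2.02 = 0.505.
Known gains sum to 0.225 + 0.0451 + 0.163 = 0.4331.
g_dust = 0.505 − 0.4331 = 0.07.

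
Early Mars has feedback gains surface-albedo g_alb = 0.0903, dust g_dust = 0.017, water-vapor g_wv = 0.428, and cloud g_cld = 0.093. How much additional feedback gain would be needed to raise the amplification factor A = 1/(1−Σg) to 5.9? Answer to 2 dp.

Current total gain = 0.6283.
Target gain for A = 5.9: g* = 1 − 1/5.9 = 0.8305.
Additional gain needed = 0.8305 − 0.6283 = 0.20.

0.20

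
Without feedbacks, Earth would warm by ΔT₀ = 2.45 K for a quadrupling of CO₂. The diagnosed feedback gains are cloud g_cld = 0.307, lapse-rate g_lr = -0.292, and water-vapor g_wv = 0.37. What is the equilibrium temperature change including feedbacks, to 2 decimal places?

3.98 K

Total gain g = 0.307 − 0.292 + 0.37 = 0.385.
Amplification A = 1/(1 − 0.385) = 1.626.
ΔT = 2.45 × 1.626 = 3.98 K.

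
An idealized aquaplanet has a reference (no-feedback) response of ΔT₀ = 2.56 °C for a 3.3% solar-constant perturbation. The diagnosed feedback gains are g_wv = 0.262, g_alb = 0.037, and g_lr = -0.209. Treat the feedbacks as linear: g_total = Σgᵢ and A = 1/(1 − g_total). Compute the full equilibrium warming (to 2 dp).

Total gain g = 0.262 + 0.037 − 0.209 = 0.09.
Amplification A = 1/(1 − 0.09) = 1.099.
ΔT = 2.56 × 1.099 = 2.81 °C.

2.81 °C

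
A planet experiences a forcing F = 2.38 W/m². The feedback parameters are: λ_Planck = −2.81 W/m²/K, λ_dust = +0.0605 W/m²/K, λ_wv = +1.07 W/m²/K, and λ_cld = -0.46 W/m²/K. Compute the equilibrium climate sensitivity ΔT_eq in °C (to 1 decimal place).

1.1 °C

Net feedback parameter λ = (−2.81) + (+0.0605) + (+1.07) + (-0.46) = -2.1395 W/m²/K.
ΔT = −F/λ = −2.38/(-2.1395) = 1.1 °C.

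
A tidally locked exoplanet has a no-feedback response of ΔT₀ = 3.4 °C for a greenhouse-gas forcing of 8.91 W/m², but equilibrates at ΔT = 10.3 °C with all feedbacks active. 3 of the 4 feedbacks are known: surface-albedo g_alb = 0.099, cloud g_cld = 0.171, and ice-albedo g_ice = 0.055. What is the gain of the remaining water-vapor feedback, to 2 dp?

Amplification A = ΔT/ΔT₀ = 10.3/3.4 = 3.029.
Total gain g = 1 − 1/A = 1 − 1/3.029 = 0.6699.
Known gains sum to 0.099 + 0.171 + 0.055 = 0.325.
g_wv = 0.6699 − 0.325 = 0.34.

0.34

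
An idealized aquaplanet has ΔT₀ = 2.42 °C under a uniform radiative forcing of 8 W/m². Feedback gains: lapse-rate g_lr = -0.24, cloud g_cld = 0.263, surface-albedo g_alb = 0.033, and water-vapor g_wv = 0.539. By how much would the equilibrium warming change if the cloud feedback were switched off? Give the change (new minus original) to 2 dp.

-2.35 °C

Original: g = 0.595, ΔT = 2.42/(1−0.595) = 5.9753 °C.
Without cloud: g' = 0.332, ΔT' = 2.42/(1−0.332) = 3.6228 °C.
Change = 3.6228 − 5.9753 = -2.35 °C.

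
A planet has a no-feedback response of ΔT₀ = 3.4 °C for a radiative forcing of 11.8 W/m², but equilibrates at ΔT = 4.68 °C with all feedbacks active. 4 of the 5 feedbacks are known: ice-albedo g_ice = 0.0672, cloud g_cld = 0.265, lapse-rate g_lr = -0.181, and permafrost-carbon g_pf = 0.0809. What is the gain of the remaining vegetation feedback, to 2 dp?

Amplification A = ΔT/ΔT₀ = 4.68/3.4 = 1.376.
Total gain g = 1 − 1/A = 1 − 1/1.376 = 0.2733.
Known gains sum to 0.0672 + 0.265 − 0.181 + 0.0809 = 0.2321.
g_veg = 0.2733 − 0.2321 = 0.04.

0.04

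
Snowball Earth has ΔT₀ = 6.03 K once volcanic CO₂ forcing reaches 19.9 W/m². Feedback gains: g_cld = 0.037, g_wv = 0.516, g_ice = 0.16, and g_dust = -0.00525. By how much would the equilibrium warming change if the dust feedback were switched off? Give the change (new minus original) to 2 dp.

Original: g = 0.70775, ΔT = 6.03/(1−0.70775) = 20.6330 K.
Without dust: g' = 0.713, ΔT' = 6.03/(1−0.713) = 21.0105 K.
Change = 21.0105 − 20.6330 = 0.38 K.

0.38 K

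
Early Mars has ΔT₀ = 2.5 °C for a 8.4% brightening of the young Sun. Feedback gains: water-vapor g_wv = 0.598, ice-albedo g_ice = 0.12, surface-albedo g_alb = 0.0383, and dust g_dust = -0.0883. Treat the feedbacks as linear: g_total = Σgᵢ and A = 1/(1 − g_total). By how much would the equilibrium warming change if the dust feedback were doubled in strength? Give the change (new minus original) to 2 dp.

-1.58 °C

Original: g = 0.668, ΔT = 2.5/(1−0.668) = 7.5301 °C.
With doubled dust: g' = 0.5797, ΔT' = 2.5/(1−0.5797) = 5.9481 °C.
Change = 5.9481 − 7.5301 = -1.58 °C.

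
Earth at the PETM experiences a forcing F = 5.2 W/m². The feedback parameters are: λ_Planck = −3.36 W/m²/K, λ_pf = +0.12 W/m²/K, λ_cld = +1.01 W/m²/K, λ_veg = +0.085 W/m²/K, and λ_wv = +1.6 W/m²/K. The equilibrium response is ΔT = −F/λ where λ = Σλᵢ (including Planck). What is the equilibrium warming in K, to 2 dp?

Net feedback parameter λ = (−3.36) + (+0.12) + (+1.01) + (+0.085) + (+1.6) = -0.545 W/m²/K.
ΔT = −F/λ = −5.2/(-0.545) = 9.54 K.

9.54 K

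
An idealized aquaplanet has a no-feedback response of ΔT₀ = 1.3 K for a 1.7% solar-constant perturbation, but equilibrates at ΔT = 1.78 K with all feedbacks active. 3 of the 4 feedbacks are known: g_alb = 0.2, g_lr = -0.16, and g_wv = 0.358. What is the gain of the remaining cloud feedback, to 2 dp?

-0.13

Amplification A = ΔT/ΔT₀ = 1.78/1.3 = 1.369.
Total gain g = 1 − 1/A = 1 − 1/1.369 = 0.2695.
Known gains sum to 0.2 − 0.16 + 0.358 = 0.398.
g_cld = 0.2695 − 0.398 = -0.13.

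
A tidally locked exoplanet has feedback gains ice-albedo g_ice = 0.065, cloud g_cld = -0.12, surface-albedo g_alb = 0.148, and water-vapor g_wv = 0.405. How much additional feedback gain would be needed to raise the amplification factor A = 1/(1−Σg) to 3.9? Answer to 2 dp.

0.25

Current total gain = 0.498.
Target gain for A = 3.9: g* = 1 − 1/3.9 = 0.7436.
Additional gain needed = 0.7436 − 0.498 = 0.25.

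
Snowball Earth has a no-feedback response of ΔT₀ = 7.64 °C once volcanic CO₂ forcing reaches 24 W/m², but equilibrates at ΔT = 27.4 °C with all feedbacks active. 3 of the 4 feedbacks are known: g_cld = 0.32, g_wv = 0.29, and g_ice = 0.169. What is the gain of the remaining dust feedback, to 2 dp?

Amplification A = ΔT/ΔT₀ = 27.4/7.64 = 3.586.
Total gain g = 1 − 1/A = 1 − 1/3.586 = 0.7211.
Known gains sum to 0.32 + 0.29 + 0.169 = 0.779.
g_dust = 0.7211 − 0.779 = -0.06.

-0.06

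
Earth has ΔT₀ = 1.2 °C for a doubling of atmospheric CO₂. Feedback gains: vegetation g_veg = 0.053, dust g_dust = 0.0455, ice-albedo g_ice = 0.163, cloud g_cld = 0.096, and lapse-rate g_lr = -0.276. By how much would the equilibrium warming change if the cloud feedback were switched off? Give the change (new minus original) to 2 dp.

Original: g = 0.0815, ΔT = 1.2/(1−0.0815) = 1.3065 °C.
Without cloud: g' = -0.0145, ΔT' = 1.2/(1+0.0145) = 1.1828 °C.
Change = 1.1828 − 1.3065 = -0.12 °C.

-0.12 °C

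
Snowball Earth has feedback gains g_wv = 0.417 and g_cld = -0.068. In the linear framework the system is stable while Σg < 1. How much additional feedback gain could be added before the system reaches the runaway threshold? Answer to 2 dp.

0.65

Current total gain = 0.417 − 0.068 = 0.349.
Margin to runaway = 1 − 0.349 = 0.65.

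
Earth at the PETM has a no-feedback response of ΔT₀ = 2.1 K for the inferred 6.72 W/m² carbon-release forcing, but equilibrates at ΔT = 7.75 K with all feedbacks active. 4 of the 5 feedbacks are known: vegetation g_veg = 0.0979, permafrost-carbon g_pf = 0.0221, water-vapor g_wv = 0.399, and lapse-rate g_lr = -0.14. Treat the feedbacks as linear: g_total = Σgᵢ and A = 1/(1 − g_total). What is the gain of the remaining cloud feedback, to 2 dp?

0.35

Amplification A = ΔT/ΔT₀ = 7.75/2.1 = 3.69.
Total gain g = 1 − 1/A = 1 − 1/3.69 = 0.729.
Known gains sum to 0.0979 + 0.0221 + 0.399 − 0.14 = 0.379.
g_cld = 0.729 − 0.379 = 0.35.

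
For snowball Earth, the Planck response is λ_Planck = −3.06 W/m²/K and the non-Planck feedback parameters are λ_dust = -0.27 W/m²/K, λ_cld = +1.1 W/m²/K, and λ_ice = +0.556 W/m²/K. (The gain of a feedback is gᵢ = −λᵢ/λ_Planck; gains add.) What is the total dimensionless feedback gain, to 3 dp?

Convert to gains: g_dust = -0.27/3.06 = -0.08824; g_cld = 1.1/3.06 = 0.3595; g_ice = 0.556/3.06 = 0.1817.
Total gain g = 0.45296.

0.453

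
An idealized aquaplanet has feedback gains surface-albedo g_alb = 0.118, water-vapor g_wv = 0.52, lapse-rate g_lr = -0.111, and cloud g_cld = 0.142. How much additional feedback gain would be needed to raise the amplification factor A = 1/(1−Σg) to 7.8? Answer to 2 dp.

0.20

Current total gain = 0.669.
Target gain for A = 7.8: g* = 1 − 1/7.8 = 0.8718.
Additional gain needed = 0.8718 − 0.669 = 0.20.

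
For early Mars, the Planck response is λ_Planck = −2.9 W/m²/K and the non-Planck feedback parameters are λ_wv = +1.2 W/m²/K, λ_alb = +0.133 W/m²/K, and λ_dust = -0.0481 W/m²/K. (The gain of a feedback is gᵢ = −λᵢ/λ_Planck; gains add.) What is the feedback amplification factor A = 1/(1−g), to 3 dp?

1.796

Convert to gains: g_wv = 1.2/2.9 = 0.4138; g_alb = 0.133/2.9 = 0.04586; g_dust = -0.0481/2.9 = -0.01659.
Total gain g = 0.44307.
A = 1/(1 − 0.44307) = 1.796.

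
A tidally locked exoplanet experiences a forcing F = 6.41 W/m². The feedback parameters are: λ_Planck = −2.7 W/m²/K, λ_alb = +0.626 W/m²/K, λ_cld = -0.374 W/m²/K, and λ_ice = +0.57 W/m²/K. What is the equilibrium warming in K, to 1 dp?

3.4 K

Net feedback parameter λ = (−2.7) + (+0.626) + (-0.374) + (+0.57) = -1.878 W/m²/K.
ΔT = −F/λ = −6.41/(-1.878) = 3.4 K.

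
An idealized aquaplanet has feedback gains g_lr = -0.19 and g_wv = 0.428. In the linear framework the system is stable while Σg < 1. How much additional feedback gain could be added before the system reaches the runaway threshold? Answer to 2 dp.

0.76

Current total gain = -0.19 + 0.428 = 0.238.
Margin to runaway = 1 − 0.238 = 0.76.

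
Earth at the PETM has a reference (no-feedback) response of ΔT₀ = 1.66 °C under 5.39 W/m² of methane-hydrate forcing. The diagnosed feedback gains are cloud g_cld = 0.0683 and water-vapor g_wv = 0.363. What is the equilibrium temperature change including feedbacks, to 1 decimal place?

2.9 °C

Total gain g = 0.0683 + 0.363 = 0.4313.
Amplification A = 1/(1 − 0.4313) = 1.758.
ΔT = 1.66 × 1.758 = 2.9 °C.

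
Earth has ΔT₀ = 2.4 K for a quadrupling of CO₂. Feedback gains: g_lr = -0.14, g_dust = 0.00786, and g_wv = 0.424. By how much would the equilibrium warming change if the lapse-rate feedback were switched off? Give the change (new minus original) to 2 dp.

Original: g = 0.29186, ΔT = 2.4/(1−0.29186) = 3.3892 K.
Without lapse-rate: g' = 0.43186, ΔT' = 2.4/(1−0.43186) = 4.2243 K.
Change = 4.2243 − 3.3892 = 0.84 K.

0.84 K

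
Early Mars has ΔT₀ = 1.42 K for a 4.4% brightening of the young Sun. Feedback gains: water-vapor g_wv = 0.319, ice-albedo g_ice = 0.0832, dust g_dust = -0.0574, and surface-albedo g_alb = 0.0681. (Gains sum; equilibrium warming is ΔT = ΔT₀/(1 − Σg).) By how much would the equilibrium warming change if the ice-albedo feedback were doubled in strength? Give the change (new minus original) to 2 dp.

0.40 K

Original: g = 0.4129, ΔT = 1.42/(1−0.4129) = 2.4187 K.
With doubled ice-albedo: g' = 0.4961, ΔT' = 1.42/(1−0.4961) = 2.8180 K.
Change = 2.8180 − 2.4187 = 0.40 K.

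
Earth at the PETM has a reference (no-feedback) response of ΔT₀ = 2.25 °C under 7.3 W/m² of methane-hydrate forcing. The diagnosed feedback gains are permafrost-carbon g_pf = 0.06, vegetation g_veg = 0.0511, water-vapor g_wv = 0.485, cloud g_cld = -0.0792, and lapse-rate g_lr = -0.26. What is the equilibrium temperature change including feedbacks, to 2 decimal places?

3.03 °C

Total gain g = 0.06 + 0.0511 + 0.485 − 0.0792 − 0.26 = 0.2569.
Amplification A = 1/(1 − 0.2569) = 1.346.
ΔT = 2.25 × 1.346 = 3.03 °C.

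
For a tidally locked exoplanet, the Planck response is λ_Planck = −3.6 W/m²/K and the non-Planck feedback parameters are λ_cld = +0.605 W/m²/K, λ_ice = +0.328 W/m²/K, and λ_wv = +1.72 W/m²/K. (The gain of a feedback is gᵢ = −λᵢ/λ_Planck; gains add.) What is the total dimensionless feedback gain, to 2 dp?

Convert to gains: g_cld = 0.605/3.6 = 0.1681; g_ice = 0.328/3.6 = 0.09111; g_wv = 1.72/3.6 = 0.4778.
Total gain g = 0.73701.

0.74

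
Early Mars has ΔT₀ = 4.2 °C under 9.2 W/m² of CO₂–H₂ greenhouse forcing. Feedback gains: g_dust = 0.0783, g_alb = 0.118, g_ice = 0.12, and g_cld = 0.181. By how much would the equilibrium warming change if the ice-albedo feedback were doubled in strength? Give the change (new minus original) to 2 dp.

2.62 °C

Original: g = 0.4973, ΔT = 4.2/(1−0.4973) = 8.3549 °C.
With doubled ice-albedo: g' = 0.6173, ΔT' = 4.2/(1−0.6173) = 10.9747 °C.
Change = 10.9747 − 8.3549 = 2.62 °C.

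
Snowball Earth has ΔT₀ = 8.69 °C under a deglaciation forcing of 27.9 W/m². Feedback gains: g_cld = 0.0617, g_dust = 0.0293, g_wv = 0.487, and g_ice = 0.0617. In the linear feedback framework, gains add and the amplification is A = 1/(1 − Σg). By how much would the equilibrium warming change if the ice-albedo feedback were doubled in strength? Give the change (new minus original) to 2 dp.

4.98 °C

Original: g = 0.6397, ΔT = 8.69/(1−0.6397) = 24.1188 °C.
With doubled ice-albedo: g' = 0.7014, ΔT' = 8.69/(1−0.7014) = 29.1025 °C.
Change = 29.1025 − 24.1188 = 4.98 °C.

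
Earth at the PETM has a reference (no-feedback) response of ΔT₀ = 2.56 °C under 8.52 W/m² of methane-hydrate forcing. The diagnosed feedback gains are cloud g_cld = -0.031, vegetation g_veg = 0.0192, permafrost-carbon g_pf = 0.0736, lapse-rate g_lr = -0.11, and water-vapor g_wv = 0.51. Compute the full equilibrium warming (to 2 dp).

Total gain g = -0.031 + 0.0192 + 0.0736 − 0.11 + 0.51 = 0.4618.
Amplification A = 1/(1 − 0.4618) = 1.858.
ΔT = 2.56 × 1.858 = 4.76 °C.

4.76 °C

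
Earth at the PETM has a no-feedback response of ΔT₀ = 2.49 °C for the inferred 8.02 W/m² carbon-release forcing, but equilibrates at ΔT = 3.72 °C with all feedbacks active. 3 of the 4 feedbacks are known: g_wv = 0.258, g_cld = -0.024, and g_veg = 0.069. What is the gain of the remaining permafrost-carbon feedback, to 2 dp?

Amplification A = ΔT/ΔT₀ = 3.72/2.49 = 1.494.
Total gain g = 1 − 1/A = 1 − 1/1.494 = 0.3307.
Known gains sum to 0.258 − 0.024 + 0.069 = 0.303.
g_pf = 0.3307 − 0.303 = 0.03.

0.03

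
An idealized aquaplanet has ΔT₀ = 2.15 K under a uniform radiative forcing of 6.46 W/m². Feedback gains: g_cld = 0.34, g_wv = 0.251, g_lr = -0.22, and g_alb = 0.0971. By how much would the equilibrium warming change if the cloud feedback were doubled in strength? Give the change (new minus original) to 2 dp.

7.16 K

Original: g = 0.4681, ΔT = 2.15/(1−0.4681) = 4.0421 K.
With doubled cloud: g' = 0.8081, ΔT' = 2.15/(1−0.8081) = 11.2038 K.
Change = 11.2038 − 4.0421 = 7.16 K.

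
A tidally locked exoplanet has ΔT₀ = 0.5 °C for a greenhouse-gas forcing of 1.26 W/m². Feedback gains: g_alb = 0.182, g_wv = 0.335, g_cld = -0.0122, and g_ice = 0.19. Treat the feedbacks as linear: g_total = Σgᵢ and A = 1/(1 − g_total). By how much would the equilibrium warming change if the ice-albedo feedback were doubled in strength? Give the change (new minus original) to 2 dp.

2.70 °C

Original: g = 0.6948, ΔT = 0.5/(1−0.6948) = 1.6383 °C.
With doubled ice-albedo: g' = 0.8848, ΔT' = 0.5/(1−0.8848) = 4.3403 °C.
Change = 4.3403 − 1.6383 = 2.70 °C.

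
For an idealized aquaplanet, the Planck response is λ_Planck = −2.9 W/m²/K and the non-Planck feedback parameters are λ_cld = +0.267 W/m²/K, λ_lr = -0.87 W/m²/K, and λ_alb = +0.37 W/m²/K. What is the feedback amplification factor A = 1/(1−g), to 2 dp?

0.93

Convert to gains: g_cld = 0.267/2.9 = 0.09207; g_lr = -0.87/2.9 = -0.3; g_alb = 0.37/2.9 = 0.1276.
Total gain g = -0.08033.
A = 1/(1 + 0.08033) = 0.93.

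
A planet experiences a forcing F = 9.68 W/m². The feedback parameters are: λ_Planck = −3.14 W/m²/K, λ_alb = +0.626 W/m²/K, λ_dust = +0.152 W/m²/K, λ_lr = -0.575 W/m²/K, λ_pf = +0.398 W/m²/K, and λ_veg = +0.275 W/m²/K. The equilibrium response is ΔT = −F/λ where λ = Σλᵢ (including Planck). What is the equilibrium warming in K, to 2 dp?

4.28 K

Net feedback parameter λ = (−3.14) + (+0.626) + (+0.152) + (-0.575) + (+0.398) + (+0.275) = -2.264 W/m²/K.
ΔT = −F/λ = −9.68/(-2.264) = 4.28 K.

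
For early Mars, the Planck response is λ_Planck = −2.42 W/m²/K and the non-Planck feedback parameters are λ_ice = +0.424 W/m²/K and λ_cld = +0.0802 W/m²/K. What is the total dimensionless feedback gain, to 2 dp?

Convert to gains: g_ice = 0.424/2.42 = 0.1752; g_cld = 0.0802/2.42 = 0.03314.
Total gain g = 0.20834.

0.21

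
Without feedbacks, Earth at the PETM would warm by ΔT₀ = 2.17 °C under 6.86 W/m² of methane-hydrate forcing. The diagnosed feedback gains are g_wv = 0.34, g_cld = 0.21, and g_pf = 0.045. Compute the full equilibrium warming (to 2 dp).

5.36 °C

Total gain g = 0.34 + 0.21 + 0.045 = 0.595.
Amplification A = 1/(1 − 0.595) = 2.469.
ΔT = 2.17 × 2.469 = 5.36 °C.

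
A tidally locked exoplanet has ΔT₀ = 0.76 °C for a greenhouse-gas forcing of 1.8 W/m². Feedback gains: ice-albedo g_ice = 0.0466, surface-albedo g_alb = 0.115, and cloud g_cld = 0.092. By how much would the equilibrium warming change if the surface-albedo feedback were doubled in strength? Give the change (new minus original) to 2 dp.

Original: g = 0.2536, ΔT = 0.76/(1−0.2536) = 1.0182 °C.
With doubled surface-albedo: g' = 0.3686, ΔT' = 0.76/(1−0.3686) = 1.2037 °C.
Change = 1.2037 − 1.0182 = 0.19 °C.

0.19 °C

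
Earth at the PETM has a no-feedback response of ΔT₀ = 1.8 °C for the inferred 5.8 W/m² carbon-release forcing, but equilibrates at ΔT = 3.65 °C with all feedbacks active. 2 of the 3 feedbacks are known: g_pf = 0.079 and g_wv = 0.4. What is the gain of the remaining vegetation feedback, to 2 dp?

0.03

Amplification A = ΔT/ΔT₀ = 3.65/1.8 = 2.028.
Total gain g = 1 − 1/A = 1 − 1/2.028 = 0.5069.
Known gains sum to 0.079 + 0.4 = 0.479.
g_veg = 0.5069 − 0.479 = 0.03.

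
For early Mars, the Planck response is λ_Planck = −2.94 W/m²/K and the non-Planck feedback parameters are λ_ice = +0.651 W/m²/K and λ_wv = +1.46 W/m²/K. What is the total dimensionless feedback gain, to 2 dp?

Convert to gains: g_ice = 0.651/2.94 = 0.2214; g_wv = 1.46/2.94 = 0.4966.
Total gain g = 0.718.

0.72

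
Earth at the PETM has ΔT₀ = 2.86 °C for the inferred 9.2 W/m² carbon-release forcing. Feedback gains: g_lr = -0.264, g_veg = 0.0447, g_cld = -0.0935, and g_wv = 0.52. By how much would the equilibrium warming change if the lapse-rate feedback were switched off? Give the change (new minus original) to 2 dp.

Original: g = 0.2072, ΔT = 2.86/(1−0.2072) = 3.6075 °C.
Without lapse-rate: g' = 0.4712, ΔT' = 2.86/(1−0.4712) = 5.4085 °C.
Change = 5.4085 − 3.6075 = 1.80 °C.

1.80 °C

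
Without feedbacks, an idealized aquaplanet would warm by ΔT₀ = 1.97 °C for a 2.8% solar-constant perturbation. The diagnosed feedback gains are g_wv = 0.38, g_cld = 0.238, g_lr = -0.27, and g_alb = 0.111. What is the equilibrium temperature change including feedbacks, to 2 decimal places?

Total gain g = 0.38 + 0.238 − 0.27 + 0.111 = 0.459.
Amplification A = 1/(1 − 0.459) = 1.848.
ΔT = 1.97 × 1.848 = 3.64 °C.

3.64 °C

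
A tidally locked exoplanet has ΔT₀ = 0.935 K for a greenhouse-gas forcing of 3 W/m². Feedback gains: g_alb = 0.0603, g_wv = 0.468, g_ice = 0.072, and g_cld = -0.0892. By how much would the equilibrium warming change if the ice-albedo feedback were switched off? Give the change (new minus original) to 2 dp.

Original: g = 0.5111, ΔT = 0.935/(1−0.5111) = 1.9125 K.
Without ice-albedo: g' = 0.4391, ΔT' = 0.935/(1−0.4391) = 1.6670 K.
Change = 1.6670 − 1.9125 = -0.25 K.

-0.25 K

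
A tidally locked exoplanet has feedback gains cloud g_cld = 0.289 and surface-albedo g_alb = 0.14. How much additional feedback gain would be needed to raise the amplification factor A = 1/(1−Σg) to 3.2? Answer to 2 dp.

0.26

Current total gain = 0.429.
Target gain for A = 3.2: g* = 1 − 1/3.2 = 0.6875.
Additional gain needed = 0.6875 − 0.429 = 0.26.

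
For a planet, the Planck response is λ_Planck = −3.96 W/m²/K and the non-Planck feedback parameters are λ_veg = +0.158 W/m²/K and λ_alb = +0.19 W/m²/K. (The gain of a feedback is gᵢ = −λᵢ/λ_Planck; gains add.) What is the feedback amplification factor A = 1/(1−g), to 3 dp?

Convert to gains: g_veg = 0.158/3.96 = 0.0399; g_alb = 0.19/3.96 = 0.04798.
Total gain g = 0.08788.
A = 1/(1 − 0.08788) = 1.096.

1.096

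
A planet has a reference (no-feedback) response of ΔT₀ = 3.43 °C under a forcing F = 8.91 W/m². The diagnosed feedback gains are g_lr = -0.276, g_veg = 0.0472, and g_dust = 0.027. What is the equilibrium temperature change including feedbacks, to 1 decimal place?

Total gain g = -0.276 + 0.0472 + 0.027 = -0.2018.
Amplification A = 1/(1 + 0.2018) = 0.8321.
ΔT = 3.43 × 0.8321 = 2.9 °C.

2.9 °C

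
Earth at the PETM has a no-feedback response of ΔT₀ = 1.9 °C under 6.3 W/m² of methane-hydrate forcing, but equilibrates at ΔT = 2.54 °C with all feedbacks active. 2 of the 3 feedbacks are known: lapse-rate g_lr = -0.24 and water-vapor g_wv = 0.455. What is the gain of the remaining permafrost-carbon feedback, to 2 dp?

Amplification A = ΔT/ΔT₀ = 2.54/1.9 = 1.337.
Total gain g = 1 − 1/A = 1 − 1/1.337 = 0.2521.
Known gains sum to -0.24 + 0.455 = 0.215.
g_pf = 0.2521 − 0.215 = 0.04.

0.04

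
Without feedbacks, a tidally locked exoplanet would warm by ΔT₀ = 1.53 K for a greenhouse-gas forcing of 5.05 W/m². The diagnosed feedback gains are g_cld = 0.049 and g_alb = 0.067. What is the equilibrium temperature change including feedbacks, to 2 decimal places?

1.73 K

Total gain g = 0.049 + 0.067 = 0.116.
Amplification A = 1/(1 − 0.116) = 1.131.
ΔT = 1.53 × 1.131 = 1.73 K.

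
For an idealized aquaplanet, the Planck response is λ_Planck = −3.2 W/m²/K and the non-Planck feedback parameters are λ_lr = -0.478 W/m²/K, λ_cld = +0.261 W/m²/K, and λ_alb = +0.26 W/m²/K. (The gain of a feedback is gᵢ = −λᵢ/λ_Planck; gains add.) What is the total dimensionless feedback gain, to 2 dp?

0.01

Convert to gains: g_lr = -0.478/3.2 = -0.1494; g_cld = 0.261/3.2 = 0.08156; g_alb = 0.26/3.2 = 0.08125.
Total gain g = 0.01341.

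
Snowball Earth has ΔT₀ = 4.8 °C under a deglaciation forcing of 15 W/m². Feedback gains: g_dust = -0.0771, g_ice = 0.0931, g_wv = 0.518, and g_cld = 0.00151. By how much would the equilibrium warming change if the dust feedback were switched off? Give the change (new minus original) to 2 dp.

2.06 °C

Original: g = 0.53551, ΔT = 4.8/(1−0.53551) = 10.3339 °C.
Without dust: g' = 0.61261, ΔT' = 4.8/(1−0.61261) = 12.3906 °C.
Change = 12.3906 − 10.3339 = 2.06 °C.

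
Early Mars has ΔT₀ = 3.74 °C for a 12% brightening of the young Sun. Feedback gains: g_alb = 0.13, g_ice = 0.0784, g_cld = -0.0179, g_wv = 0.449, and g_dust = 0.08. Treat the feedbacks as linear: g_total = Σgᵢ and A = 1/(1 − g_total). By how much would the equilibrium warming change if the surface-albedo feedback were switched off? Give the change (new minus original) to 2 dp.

-4.22 °C

Original: g = 0.7195, ΔT = 3.74/(1−0.7195) = 13.3333 °C.
Without surface-albedo: g' = 0.5895, ΔT' = 3.74/(1−0.5895) = 9.1108 °C.
Change = 9.1108 − 13.3333 = -4.22 °C.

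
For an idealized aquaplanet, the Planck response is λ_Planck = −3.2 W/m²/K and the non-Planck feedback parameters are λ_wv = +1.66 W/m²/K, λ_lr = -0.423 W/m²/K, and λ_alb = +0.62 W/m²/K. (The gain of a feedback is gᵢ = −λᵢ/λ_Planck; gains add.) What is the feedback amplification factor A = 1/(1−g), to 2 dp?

2.38

Convert to gains: g_wv = 1.66/3.2 = 0.5187; g_lr = -0.423/3.2 = -0.1322; g_alb = 0.62/3.2 = 0.1937.
Total gain g = 0.5802.
A = 1/(1 − 0.5802) = 2.38.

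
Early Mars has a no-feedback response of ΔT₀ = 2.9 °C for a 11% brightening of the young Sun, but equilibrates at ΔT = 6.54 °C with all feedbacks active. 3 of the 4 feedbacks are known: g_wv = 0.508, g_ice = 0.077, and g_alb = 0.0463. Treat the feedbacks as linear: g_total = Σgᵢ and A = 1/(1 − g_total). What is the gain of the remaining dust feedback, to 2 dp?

Amplification A = ΔT/ΔT₀ = 6.54/2.9 = 2.255.
Total gain g = 1 − 1/A = 1 − 1/2.255 = 0.5565.
Known gains sum to 0.508 + 0.077 + 0.0463 = 0.6313.
g_dust = 0.5565 − 0.6313 = -0.07.

-0.07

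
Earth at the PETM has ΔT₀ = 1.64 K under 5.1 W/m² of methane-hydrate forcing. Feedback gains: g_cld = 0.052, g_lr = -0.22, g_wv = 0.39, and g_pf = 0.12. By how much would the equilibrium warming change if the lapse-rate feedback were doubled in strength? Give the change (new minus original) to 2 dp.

-0.62 K

Original: g = 0.342, ΔT = 1.64/(1−0.342) = 2.4924 K.
With doubled lapse-rate: g' = 0.122, ΔT' = 1.64/(1−0.122) = 1.8679 K.
Change = 1.8679 − 2.4924 = -0.62 K.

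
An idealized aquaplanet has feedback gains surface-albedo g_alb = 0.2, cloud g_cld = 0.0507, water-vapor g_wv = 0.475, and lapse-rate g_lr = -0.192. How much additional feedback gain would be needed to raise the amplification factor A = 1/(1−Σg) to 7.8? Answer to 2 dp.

Current total gain = 0.5337.
Target gain for A = 7.8: g* = 1 − 1/7.8 = 0.8718.
Additional gain needed = 0.8718 − 0.5337 = 0.34.

0.34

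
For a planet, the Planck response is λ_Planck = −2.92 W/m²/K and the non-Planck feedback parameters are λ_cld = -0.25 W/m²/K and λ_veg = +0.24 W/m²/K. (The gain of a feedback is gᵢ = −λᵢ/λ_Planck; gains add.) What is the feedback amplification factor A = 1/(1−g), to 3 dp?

0.997

Convert to gains: g_cld = -0.25/2.92 = -0.08562; g_veg = 0.24/2.92 = 0.08219.
Total gain g = -0.00343.
A = 1/(1 + 0.00343) = 0.997.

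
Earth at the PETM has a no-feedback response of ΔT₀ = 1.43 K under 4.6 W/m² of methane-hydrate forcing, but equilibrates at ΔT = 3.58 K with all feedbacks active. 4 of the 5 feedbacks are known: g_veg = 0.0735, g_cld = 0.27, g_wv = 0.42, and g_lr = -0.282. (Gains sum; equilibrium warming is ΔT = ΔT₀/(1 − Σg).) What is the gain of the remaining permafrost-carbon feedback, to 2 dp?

0.12

Amplification A = ΔT/ΔT₀ = 3.58/1.43 = 2.503.
Total gain g = 1 − 1/A = 1 − 1/2.503 = 0.6005.
Known gains sum to 0.0735 + 0.27 + 0.42 − 0.282 = 0.4815.
g_pf = 0.6005 − 0.4815 = 0.12.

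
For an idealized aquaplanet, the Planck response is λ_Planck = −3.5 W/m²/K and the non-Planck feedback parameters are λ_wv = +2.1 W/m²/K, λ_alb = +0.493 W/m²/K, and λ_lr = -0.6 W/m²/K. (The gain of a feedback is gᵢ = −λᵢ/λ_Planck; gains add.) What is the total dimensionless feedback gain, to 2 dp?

0.57

Convert to gains: g_wv = 2.1/3.5 = 0.6; g_alb = 0.493/3.5 = 0.1409; g_lr = -0.6/3.5 = -0.1714.
Total gain g = 0.5695.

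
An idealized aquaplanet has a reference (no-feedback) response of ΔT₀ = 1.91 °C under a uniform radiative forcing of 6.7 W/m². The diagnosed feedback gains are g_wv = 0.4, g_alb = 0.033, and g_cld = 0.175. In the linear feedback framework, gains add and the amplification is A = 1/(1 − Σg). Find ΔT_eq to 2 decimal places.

Total gain g = 0.4 + 0.033 + 0.175 = 0.608.
Amplification A = 1/(1 − 0.608) = 2.551.
ΔT = 1.91 × 2.551 = 4.87 °C.

4.87 °C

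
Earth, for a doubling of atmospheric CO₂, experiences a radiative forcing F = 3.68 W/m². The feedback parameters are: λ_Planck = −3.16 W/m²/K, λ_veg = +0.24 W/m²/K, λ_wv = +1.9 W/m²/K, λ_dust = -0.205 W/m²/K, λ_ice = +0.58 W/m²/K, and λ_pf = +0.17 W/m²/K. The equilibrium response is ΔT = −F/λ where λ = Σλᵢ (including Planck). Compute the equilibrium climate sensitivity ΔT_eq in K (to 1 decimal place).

7.7 K

Net feedback parameter λ = (−3.16) + (+0.24) + (+1.9) + (-0.205) + (+0.58) + (+0.17) = -0.475 W/m²/K.
ΔT = −F/λ = −3.68/(-0.475) = 7.7 K.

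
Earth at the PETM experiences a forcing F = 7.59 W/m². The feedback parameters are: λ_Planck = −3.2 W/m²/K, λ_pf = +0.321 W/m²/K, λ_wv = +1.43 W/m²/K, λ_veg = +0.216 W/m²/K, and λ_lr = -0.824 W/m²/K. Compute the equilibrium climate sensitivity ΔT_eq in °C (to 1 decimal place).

3.7 °C

Net feedback parameter λ = (−3.2) + (+0.321) + (+1.43) + (+0.216) + (-0.824) = -2.057 W/m²/K.
ΔT = −F/λ = −7.59/(-2.057) = 3.7 °C.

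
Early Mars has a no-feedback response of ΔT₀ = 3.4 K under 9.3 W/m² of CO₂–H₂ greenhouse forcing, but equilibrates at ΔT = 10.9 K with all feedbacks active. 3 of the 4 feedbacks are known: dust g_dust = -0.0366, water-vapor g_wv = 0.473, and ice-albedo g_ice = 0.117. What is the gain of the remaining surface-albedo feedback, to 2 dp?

Amplification A = ΔT/ΔT₀ = 10.9/3.4 = 3.206.
Total gain g = 1 − 1/A = 1 − 1/3.206 = 0.6881.
Known gains sum to -0.0366 + 0.473 + 0.117 = 0.5534.
g_alb = 0.6881 − 0.5534 = 0.13.

0.13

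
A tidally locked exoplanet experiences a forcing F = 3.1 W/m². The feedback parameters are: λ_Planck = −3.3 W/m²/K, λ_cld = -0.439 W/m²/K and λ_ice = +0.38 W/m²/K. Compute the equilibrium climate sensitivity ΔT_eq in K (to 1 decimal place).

Net feedback parameter λ = (−3.3) + (-0.439) + (+0.38) = -3.359 W/m²/K.
ΔT = −F/λ = −3.1/(-3.359) = 0.9 K.

0.9 K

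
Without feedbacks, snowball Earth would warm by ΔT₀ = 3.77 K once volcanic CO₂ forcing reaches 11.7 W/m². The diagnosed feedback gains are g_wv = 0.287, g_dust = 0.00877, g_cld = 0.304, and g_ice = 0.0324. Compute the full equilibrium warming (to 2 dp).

10.25 K

Total gain g = 0.287 + 0.00877 + 0.304 + 0.0324 = 0.63217.
Amplification A = 1/(1 − 0.63217) = 2.719.
ΔT = 3.77 × 2.719 = 10.25 K.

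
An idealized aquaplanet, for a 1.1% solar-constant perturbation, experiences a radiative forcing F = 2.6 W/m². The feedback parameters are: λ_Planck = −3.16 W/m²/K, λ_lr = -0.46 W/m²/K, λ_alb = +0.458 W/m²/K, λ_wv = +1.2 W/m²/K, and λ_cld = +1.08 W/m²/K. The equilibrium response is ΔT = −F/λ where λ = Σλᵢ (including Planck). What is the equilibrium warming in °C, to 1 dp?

2.9 °C

Net feedback parameter λ = (−3.16) + (-0.46) + (+0.458) + (+1.2) + (+1.08) = -0.882 W/m²/K.
ΔT = −F/λ = −2.6/(-0.882) = 2.9 °C.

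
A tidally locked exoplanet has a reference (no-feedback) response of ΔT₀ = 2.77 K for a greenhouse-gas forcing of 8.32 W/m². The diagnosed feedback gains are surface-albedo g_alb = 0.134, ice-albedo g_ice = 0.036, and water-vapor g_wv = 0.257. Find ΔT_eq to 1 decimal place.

4.8 K

Total gain g = 0.134 + 0.036 + 0.257 = 0.427.
Amplification A = 1/(1 − 0.427) = 1.745.
ΔT = 2.77 × 1.745 = 4.8 K.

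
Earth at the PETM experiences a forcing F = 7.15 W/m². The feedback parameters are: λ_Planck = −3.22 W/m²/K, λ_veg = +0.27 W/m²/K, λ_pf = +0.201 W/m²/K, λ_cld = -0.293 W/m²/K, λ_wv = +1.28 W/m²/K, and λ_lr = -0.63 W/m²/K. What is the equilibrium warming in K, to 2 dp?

2.99 K

Net feedback parameter λ = (−3.22) + (+0.27) + (+0.201) + (-0.293) + (+1.28) + (-0.63) = -2.392 W/m²/K.
ΔT = −F/λ = −7.15/(-2.392) = 2.99 K.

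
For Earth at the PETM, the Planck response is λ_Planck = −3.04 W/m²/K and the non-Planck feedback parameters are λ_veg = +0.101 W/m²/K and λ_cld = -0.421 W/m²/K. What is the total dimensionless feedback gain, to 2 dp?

Convert to gains: g_veg = 0.101/3.04 = 0.03322; g_cld = -0.421/3.04 = -0.1385.
Total gain g = -0.10528.

-0.11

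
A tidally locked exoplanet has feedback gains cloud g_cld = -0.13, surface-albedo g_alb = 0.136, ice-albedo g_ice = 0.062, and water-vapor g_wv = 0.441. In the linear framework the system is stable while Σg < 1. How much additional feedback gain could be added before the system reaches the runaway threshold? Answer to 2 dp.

Current total gain = -0.13 + 0.136 + 0.062 + 0.441 = 0.509.
Margin to runaway = 1 − 0.509 = 0.49.

0.49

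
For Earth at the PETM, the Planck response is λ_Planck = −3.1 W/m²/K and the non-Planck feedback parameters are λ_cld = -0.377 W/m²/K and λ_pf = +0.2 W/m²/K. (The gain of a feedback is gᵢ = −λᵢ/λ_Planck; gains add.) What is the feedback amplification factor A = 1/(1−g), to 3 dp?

Convert to gains: g_cld = -0.377/3.1 = -0.1216; g_pf = 0.2/3.1 = 0.06452.
Total gain g = -0.05708.
A = 1/(1 + 0.05708) = 0.946.

0.946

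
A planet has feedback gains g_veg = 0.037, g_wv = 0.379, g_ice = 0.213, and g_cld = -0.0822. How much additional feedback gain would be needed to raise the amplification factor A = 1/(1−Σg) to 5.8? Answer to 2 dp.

0.28

Current total gain = 0.5468.
Target gain for A = 5.8: g* = 1 − 1/5.8 = 0.8276.
Additional gain needed = 0.8276 − 0.5468 = 0.28.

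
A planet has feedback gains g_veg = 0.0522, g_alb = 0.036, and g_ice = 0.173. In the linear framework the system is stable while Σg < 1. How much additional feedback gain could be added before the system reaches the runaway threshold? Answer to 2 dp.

Current total gain = 0.0522 + 0.036 + 0.173 = 0.2612.
Margin to runaway = 1 − 0.2612 = 0.74.

0.74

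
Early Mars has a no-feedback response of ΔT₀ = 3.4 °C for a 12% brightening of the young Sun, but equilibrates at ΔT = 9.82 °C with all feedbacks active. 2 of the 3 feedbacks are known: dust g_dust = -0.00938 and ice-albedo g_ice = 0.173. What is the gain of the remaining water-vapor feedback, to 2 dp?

0.49

Amplification A = ΔT/ΔT₀ = 9.82/3.4 = 2.888.
Total gain g = 1 − 1/A = 1 − 1/2.888 = 0.6537.
Known gains sum to -0.00938 + 0.173 = 0.16362.
g_wv = 0.6537 − 0.16362 = 0.49.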